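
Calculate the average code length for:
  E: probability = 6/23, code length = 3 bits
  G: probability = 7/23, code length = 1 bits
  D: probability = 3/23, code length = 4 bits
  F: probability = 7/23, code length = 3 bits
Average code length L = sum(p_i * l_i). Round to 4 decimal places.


Weighted contributions p_i * l_i:
  E: (6/23) * 3 = 18/23
  G: (7/23) * 1 = 7/23
  D: (3/23) * 4 = 12/23
  F: (7/23) * 3 = 21/23
Sum = (18 + 7 + 12 + 21)/23 = 58/23

L = 58/23 = 2.5217 bits/symbol


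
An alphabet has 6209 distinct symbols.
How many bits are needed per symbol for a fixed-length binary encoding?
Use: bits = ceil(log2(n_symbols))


log2(6209) = 12.6001
Bracket: 2^12 = 4096 < 6209 <= 2^13 = 8192
So ceil(log2(6209)) = 13

bits = ceil(log2(6209)) = ceil(12.6001) = 13 bits


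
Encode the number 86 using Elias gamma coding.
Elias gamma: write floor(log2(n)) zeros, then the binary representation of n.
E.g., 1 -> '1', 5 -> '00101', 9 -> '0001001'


num_bits = floor(log2(86)) + 1 = 7
leading_zeros = num_bits - 1 = 6
binary(86) = 1010110

Elias gamma(86) = '000000' + '1010110' = 0000001010110 (13 bits)


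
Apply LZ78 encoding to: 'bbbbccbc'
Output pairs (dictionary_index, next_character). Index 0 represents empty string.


LZ78 encoding steps:
Dictionary: {0: ''}
Step 1: w='' (idx 0), next='b' -> output (0, 'b'), add 'b' as idx 1
Step 2: w='b' (idx 1), next='b' -> output (1, 'b'), add 'bb' as idx 2
Step 3: w='b' (idx 1), next='c' -> output (1, 'c'), add 'bc' as idx 3
Step 4: w='' (idx 0), next='c' -> output (0, 'c'), add 'c' as idx 4
Step 5: w='bc' (idx 3), end of input -> output (3, '')


Encoded: [(0, 'b'), (1, 'b'), (1, 'c'), (0, 'c'), (3, '')]


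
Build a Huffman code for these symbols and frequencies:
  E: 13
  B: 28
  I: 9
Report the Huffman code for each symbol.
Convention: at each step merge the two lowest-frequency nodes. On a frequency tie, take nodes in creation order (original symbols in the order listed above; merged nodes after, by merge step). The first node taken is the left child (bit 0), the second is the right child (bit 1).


Huffman tree construction:
Step 1: Merge I(9) + E(13) = 22
Step 2: Merge (I+E)(22) + B(28) = 50
Read each symbol's code off the tree from the root (left child = 0, right child = 1).

Codes:
  E: 01 (length 2)
  B: 1 (length 1)
  I: 00 (length 2)
Average code length: 72/50 = 1.4400 bits/symbol


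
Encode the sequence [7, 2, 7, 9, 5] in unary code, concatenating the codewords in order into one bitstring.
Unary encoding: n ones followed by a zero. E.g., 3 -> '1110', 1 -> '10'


Encode each number as n ones followed by a terminating 0:
  7 -> 11111110 (8 bits)
  2 -> 110 (3 bits)
  7 -> 11111110 (8 bits)
  9 -> 1111111110 (10 bits)
  5 -> 111110 (6 bits)
Total length = 8 + 3 + 8 + 10 + 6 = 35 bits.

Unary([7, 2, 7, 9, 5]) = 11111110110111111101111111110111110 (35 bits)


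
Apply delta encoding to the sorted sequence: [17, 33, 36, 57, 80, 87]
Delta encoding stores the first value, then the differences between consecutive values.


First value: 17
Deltas:
  33 - 17 = 16
  36 - 33 = 3
  57 - 36 = 21
  80 - 57 = 23
  87 - 80 = 7


Delta encoded: [17, 16, 3, 21, 23, 7]


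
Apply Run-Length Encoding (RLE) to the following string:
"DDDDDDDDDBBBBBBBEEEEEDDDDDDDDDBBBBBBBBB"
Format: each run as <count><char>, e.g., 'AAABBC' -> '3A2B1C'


Scanning runs left to right:
  i=0: run of 'D' x 9 -> '9D'
  i=9: run of 'B' x 7 -> '7B'
  i=16: run of 'E' x 5 -> '5E'
  i=21: run of 'D' x 9 -> '9D'
  i=30: run of 'B' x 9 -> '9B'

RLE = 9D7B5E9D9B


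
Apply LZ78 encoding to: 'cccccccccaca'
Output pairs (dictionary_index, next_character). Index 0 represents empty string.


LZ78 encoding steps:
Dictionary: {0: ''}
Step 1: w='' (idx 0), next='c' -> output (0, 'c'), add 'c' as idx 1
Step 2: w='c' (idx 1), next='c' -> output (1, 'c'), add 'cc' as idx 2
Step 3: w='cc' (idx 2), next='c' -> output (2, 'c'), add 'ccc' as idx 3
Step 4: w='ccc' (idx 3), next='a' -> output (3, 'a'), add 'ccca' as idx 4
Step 5: w='c' (idx 1), next='a' -> output (1, 'a'), add 'ca' as idx 5


Encoded: [(0, 'c'), (1, 'c'), (2, 'c'), (3, 'a'), (1, 'a')]


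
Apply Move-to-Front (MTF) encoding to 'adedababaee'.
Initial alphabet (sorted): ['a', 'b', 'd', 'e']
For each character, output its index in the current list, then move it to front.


MTF encoding:
'a': index 0 in ['a', 'b', 'd', 'e'] -> ['a', 'b', 'd', 'e']
'd': index 2 in ['a', 'b', 'd', 'e'] -> ['d', 'a', 'b', 'e']
'e': index 3 in ['d', 'a', 'b', 'e'] -> ['e', 'd', 'a', 'b']
'd': index 1 in ['e', 'd', 'a', 'b'] -> ['d', 'e', 'a', 'b']
'a': index 2 in ['d', 'e', 'a', 'b'] -> ['a', 'd', 'e', 'b']
'b': index 3 in ['a', 'd', 'e', 'b'] -> ['b', 'a', 'd', 'e']
'a': index 1 in ['b', 'a', 'd', 'e'] -> ['a', 'b', 'd', 'e']
'b': index 1 in ['a', 'b', 'd', 'e'] -> ['b', 'a', 'd', 'e']
'a': index 1 in ['b', 'a', 'd', 'e'] -> ['a', 'b', 'd', 'e']
'e': index 3 in ['a', 'b', 'd', 'e'] -> ['e', 'a', 'b', 'd']
'e': index 0 in ['e', 'a', 'b', 'd'] -> ['e', 'a', 'b', 'd']


Output: [0, 2, 3, 1, 2, 3, 1, 1, 1, 3, 0]


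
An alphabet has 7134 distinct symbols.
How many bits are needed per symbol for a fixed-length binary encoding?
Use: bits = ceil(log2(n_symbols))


log2(7134) = 12.8005
Bracket: 2^12 = 4096 < 7134 <= 2^13 = 8192
So ceil(log2(7134)) = 13

bits = ceil(log2(7134)) = ceil(12.8005) = 13 bits


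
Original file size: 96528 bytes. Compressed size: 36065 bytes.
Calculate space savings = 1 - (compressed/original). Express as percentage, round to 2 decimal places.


ratio = compressed/original = 36065/96528 = 0.373622
savings = 1 - ratio = 1 - 0.373622 = 0.626378
as a percentage: 0.626378 * 100 = 62.64%

Space savings = 1 - 36065/96528 = 62.64%


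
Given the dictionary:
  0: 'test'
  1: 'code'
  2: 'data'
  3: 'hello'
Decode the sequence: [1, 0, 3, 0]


Look up each index in the dictionary:
  1 -> 'code'
  0 -> 'test'
  3 -> 'hello'
  0 -> 'test'

Decoded: "code test hello test"


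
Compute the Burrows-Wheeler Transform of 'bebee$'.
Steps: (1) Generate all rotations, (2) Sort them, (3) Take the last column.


Rotations (sorted):
  0: $bebee -> last char: e
  1: bebee$ -> last char: $
  2: bee$be -> last char: e
  3: e$bebe -> last char: e
  4: ebee$b -> last char: b
  5: ee$beb -> last char: b


BWT = e$eebb


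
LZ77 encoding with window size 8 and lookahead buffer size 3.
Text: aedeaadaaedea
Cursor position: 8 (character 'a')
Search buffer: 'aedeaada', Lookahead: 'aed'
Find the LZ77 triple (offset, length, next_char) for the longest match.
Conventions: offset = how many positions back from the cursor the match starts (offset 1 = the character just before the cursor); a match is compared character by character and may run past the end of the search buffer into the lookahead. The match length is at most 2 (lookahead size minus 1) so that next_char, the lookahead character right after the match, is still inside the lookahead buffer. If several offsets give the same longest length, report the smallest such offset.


Try each offset into the search buffer:
  offset=1 (pos 7, char 'a'): match length 1
  offset=2 (pos 6, char 'd'): match length 0
  offset=3 (pos 5, char 'a'): match length 1
  offset=4 (pos 4, char 'a'): match length 1
  offset=5 (pos 3, char 'e'): match length 0
  offset=6 (pos 2, char 'd'): match length 0
  offset=7 (pos 1, char 'e'): match length 0
  offset=8 (pos 0, char 'a'): match length 2
Longest match has length 2 at offset 8.
next_char = character at position 8 + 2 = 10 -> 'd'

Best match: offset=8, length=2 (matching 'ae' starting at position 0)
LZ77 triple: (8, 2, 'd')


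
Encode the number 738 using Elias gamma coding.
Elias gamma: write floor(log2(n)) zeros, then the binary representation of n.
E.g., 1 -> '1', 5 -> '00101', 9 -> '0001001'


num_bits = floor(log2(738)) + 1 = 10
leading_zeros = num_bits - 1 = 9
binary(738) = 1011100010

Elias gamma(738) = '000000000' + '1011100010' = 0000000001011100010 (19 bits)


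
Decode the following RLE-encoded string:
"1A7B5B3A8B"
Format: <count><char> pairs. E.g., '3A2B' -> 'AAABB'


Expanding each <count><char> pair:
  1A -> 'A'
  7B -> 'BBBBBBB'
  5B -> 'BBBBB'
  3A -> 'AAA'
  8B -> 'BBBBBBBB'

Decoded = ABBBBBBBBBBBBAAABBBBBBBB


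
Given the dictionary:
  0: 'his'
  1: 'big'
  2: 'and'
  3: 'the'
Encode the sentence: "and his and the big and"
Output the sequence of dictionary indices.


Look up each word in the dictionary:
  'and' -> 2
  'his' -> 0
  'and' -> 2
  'the' -> 3
  'big' -> 1
  'and' -> 2

Encoded: [2, 0, 2, 3, 1, 2]


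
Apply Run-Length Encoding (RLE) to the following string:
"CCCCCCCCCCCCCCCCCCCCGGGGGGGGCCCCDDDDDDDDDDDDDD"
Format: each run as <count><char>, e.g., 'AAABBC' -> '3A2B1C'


Scanning runs left to right:
  i=0: run of 'C' x 20 -> '20C'
  i=20: run of 'G' x 8 -> '8G'
  i=28: run of 'C' x 4 -> '4C'
  i=32: run of 'D' x 14 -> '14D'

RLE = 20C8G4C14D


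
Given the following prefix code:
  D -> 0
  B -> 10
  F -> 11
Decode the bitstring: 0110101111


Decoding step by step:
Bits 0 -> D
Bits 11 -> F
Bits 0 -> D
Bits 10 -> B
Bits 11 -> F
Bits 11 -> F


Decoded message: DFDBFF


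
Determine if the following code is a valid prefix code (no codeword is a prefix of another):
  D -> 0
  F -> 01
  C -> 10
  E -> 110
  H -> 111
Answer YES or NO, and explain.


Checking each pair (does one codeword prefix another?):
  D='0' vs F='01': prefix -- VIOLATION

NO -- this is NOT a valid prefix code. D (0) is a prefix of F (01).


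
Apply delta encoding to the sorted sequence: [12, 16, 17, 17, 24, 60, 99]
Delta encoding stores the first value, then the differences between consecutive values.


First value: 12
Deltas:
  16 - 12 = 4
  17 - 16 = 1
  17 - 17 = 0
  24 - 17 = 7
  60 - 24 = 36
  99 - 60 = 39


Delta encoded: [12, 4, 1, 0, 7, 36, 39]


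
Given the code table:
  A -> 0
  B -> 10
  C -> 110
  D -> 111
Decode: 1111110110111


Decoding:
111 -> D
111 -> D
0 -> A
110 -> C
111 -> D


Result: DDACD


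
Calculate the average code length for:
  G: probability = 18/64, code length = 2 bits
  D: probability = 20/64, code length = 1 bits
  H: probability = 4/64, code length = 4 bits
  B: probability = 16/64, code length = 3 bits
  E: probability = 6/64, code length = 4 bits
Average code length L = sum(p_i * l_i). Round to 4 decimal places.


Weighted contributions p_i * l_i:
  G: (18/64) * 2 = 36/64
  D: (20/64) * 1 = 20/64
  H: (4/64) * 4 = 16/64
  B: (16/64) * 3 = 48/64
  E: (6/64) * 4 = 24/64
Sum = (36 + 20 + 16 + 48 + 24)/64 = 144/64

L = 144/64 = 2.2500 bits/symbol


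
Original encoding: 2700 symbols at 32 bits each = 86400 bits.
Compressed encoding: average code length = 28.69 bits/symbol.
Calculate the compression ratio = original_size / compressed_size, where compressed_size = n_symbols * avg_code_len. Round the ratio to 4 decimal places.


original_size = n_symbols * orig_bits = 2700 * 32 = 86400 bits
compressed_size = n_symbols * avg_code_len = 2700 * 28.69 = 77463.0 bits
ratio = original_size / compressed_size = 86400 / 77463.0 = 1.1154

Compression ratio = 1.1154


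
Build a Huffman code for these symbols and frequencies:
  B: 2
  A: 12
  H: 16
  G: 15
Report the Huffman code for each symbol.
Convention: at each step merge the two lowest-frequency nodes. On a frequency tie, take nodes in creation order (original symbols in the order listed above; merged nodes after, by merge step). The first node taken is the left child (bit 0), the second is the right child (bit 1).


Huffman tree construction:
Step 1: Merge B(2) + A(12) = 14
Step 2: Merge (B+A)(14) + G(15) = 29
Step 3: Merge H(16) + ((B+A)+G)(29) = 45
Read each symbol's code off the tree from the root (left child = 0, right child = 1).

Codes:
  B: 100 (length 3)
  A: 101 (length 3)
  H: 0 (length 1)
  G: 11 (length 2)
Average code length: 88/45 = 1.9556 bits/symbol


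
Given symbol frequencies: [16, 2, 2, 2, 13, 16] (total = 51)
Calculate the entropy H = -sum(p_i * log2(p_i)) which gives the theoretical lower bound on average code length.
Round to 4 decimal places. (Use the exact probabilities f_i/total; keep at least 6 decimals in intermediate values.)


Per-symbol terms -p_i * log2(p_i) with p_i = f_i/51:
  p = 16/51 = 0.313725: log2(p) = -1.672425, -p*log2(p) = 0.524682
  p = 2/51 = 0.039216: log2(p) = -4.672425, -p*log2(p) = 0.183232
  p = 2/51 = 0.039216: log2(p) = -4.672425, -p*log2(p) = 0.183232
  p = 2/51 = 0.039216: log2(p) = -4.672425, -p*log2(p) = 0.183232
  p = 13/51 = 0.254902: log2(p) = -1.971986, -p*log2(p) = 0.502663
  p = 16/51 = 0.313725: log2(p) = -1.672425, -p*log2(p) = 0.524682
H = 0.524682 + 0.183232 + 0.183232 + 0.183232 + 0.502663 + 0.524682 = 2.101723

H = 2.1017 bits/symbol


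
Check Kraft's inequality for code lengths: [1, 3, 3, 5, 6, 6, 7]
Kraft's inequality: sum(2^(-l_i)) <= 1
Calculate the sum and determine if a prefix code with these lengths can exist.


Sum = 2^(-1) + 2^(-3) + 2^(-3) + 2^(-5) + 2^(-6) + 2^(-6) + 2^(-7)
    = 0.5 + 0.125 + 0.125 + 0.03125 + 0.015625 + 0.015625 + 0.0078125
    = 105/128 = 0.8203125
Since 0.8203125 <= 1, Kraft's inequality IS satisfied.
A prefix code with these lengths CAN exist.

Kraft sum = 0.8203125. Satisfied.


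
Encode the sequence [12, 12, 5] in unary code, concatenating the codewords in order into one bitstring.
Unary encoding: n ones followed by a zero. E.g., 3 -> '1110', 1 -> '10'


Encode each number as n ones followed by a terminating 0:
  12 -> 1111111111110 (13 bits)
  12 -> 1111111111110 (13 bits)
  5 -> 111110 (6 bits)
Total length = 13 + 13 + 6 = 32 bits.

Unary([12, 12, 5]) = 11111111111101111111111110111110 (32 bits)


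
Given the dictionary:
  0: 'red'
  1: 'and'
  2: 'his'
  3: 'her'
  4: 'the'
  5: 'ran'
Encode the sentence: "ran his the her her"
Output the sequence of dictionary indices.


Look up each word in the dictionary:
  'ran' -> 5
  'his' -> 2
  'the' -> 4
  'her' -> 3
  'her' -> 3

Encoded: [5, 2, 4, 3, 3]


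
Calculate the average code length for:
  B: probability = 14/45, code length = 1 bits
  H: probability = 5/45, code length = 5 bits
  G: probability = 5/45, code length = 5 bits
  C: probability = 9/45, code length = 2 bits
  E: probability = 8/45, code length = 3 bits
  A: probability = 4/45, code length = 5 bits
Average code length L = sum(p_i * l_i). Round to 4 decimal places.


Weighted contributions p_i * l_i:
  B: (14/45) * 1 = 14/45
  H: (5/45) * 5 = 25/45
  G: (5/45) * 5 = 25/45
  C: (9/45) * 2 = 18/45
  E: (8/45) * 3 = 24/45
  A: (4/45) * 5 = 20/45
Sum = (14 + 25 + 25 + 18 + 24 + 20)/45 = 126/45

L = 126/45 = 2.8000 bits/symbol


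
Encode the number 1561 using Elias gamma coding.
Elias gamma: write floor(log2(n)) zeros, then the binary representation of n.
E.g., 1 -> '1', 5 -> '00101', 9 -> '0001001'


num_bits = floor(log2(1561)) + 1 = 11
leading_zeros = num_bits - 1 = 10
binary(1561) = 11000011001

Elias gamma(1561) = '0000000000' + '11000011001' = 000000000011000011001 (21 bits)


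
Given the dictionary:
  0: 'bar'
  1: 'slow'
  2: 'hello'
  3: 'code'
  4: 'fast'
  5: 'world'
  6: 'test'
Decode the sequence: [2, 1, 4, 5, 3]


Look up each index in the dictionary:
  2 -> 'hello'
  1 -> 'slow'
  4 -> 'fast'
  5 -> 'world'
  3 -> 'code'

Decoded: "hello slow fast world code"


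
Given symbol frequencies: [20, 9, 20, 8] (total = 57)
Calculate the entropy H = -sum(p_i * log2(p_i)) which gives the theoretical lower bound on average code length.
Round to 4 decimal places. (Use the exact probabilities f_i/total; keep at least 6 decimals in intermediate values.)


Per-symbol terms -p_i * log2(p_i) with p_i = f_i/57:
  p = 20/57 = 0.350877: log2(p) = -1.510962, -p*log2(p) = 0.530162
  p = 9/57 = 0.157895: log2(p) = -2.662965, -p*log2(p) = 0.420468
  p = 20/57 = 0.350877: log2(p) = -1.510962, -p*log2(p) = 0.530162
  p = 8/57 = 0.140351: log2(p) = -2.832890, -p*log2(p) = 0.397599
H = 0.530162 + 0.420468 + 0.530162 + 0.397599 = 1.878391

H = 1.8784 bits/symbol


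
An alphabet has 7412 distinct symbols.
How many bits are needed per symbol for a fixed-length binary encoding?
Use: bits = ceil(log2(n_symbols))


log2(7412) = 12.8556
Bracket: 2^12 = 4096 < 7412 <= 2^13 = 8192
So ceil(log2(7412)) = 13

bits = ceil(log2(7412)) = ceil(12.8556) = 13 bits


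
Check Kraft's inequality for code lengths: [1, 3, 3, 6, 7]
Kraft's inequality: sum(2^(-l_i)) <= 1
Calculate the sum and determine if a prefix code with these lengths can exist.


Sum = 2^(-1) + 2^(-3) + 2^(-3) + 2^(-6) + 2^(-7)
    = 0.5 + 0.125 + 0.125 + 0.015625 + 0.0078125
    = 99/128 = 0.7734375
Since 0.7734375 <= 1, Kraft's inequality IS satisfied.
A prefix code with these lengths CAN exist.

Kraft sum = 0.7734375. Satisfied.


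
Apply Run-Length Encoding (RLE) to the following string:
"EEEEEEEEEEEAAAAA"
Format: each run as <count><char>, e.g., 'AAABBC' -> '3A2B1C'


Scanning runs left to right:
  i=0: run of 'E' x 11 -> '11E'
  i=11: run of 'A' x 5 -> '5A'

RLE = 11E5A


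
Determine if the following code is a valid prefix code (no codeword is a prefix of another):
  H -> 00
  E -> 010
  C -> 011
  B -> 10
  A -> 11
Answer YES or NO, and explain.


Checking each pair (does one codeword prefix another?):
  H='00' vs E='010': no prefix
  H='00' vs C='011': no prefix
  H='00' vs B='10': no prefix
  H='00' vs A='11': no prefix
  E='010' vs H='00': no prefix
  E='010' vs C='011': no prefix
  E='010' vs B='10': no prefix
  E='010' vs A='11': no prefix
  C='011' vs H='00': no prefix
  C='011' vs E='010': no prefix
  C='011' vs B='10': no prefix
  C='011' vs A='11': no prefix
  B='10' vs H='00': no prefix
  B='10' vs E='010': no prefix
  B='10' vs C='011': no prefix
  B='10' vs A='11': no prefix
  A='11' vs H='00': no prefix
  A='11' vs E='010': no prefix
  A='11' vs C='011': no prefix
  A='11' vs B='10': no prefix
No violation found over all pairs.

YES -- this is a valid prefix code. No codeword is a prefix of any other codeword.


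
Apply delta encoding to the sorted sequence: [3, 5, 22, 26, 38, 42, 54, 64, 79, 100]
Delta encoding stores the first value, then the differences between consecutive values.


First value: 3
Deltas:
  5 - 3 = 2
  22 - 5 = 17
  26 - 22 = 4
  38 - 26 = 12
  42 - 38 = 4
  54 - 42 = 12
  64 - 54 = 10
  79 - 64 = 15
  100 - 79 = 21


Delta encoded: [3, 2, 17, 4, 12, 4, 12, 10, 15, 21]


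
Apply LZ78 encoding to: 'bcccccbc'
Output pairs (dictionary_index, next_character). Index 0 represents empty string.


LZ78 encoding steps:
Dictionary: {0: ''}
Step 1: w='' (idx 0), next='b' -> output (0, 'b'), add 'b' as idx 1
Step 2: w='' (idx 0), next='c' -> output (0, 'c'), add 'c' as idx 2
Step 3: w='c' (idx 2), next='c' -> output (2, 'c'), add 'cc' as idx 3
Step 4: w='cc' (idx 3), next='b' -> output (3, 'b'), add 'ccb' as idx 4
Step 5: w='c' (idx 2), end of input -> output (2, '')


Encoded: [(0, 'b'), (0, 'c'), (2, 'c'), (3, 'b'), (2, '')]


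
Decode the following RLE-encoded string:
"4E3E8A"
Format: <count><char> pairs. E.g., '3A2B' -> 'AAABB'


Expanding each <count><char> pair:
  4E -> 'EEEE'
  3E -> 'EEE'
  8A -> 'AAAAAAAA'

Decoded = EEEEEEEAAAAAAAA


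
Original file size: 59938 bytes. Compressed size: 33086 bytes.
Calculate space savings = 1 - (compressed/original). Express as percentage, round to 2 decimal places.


ratio = compressed/original = 33086/59938 = 0.552004
savings = 1 - ratio = 1 - 0.552004 = 0.447996
as a percentage: 0.447996 * 100 = 44.8%

Space savings = 1 - 33086/59938 = 44.8%


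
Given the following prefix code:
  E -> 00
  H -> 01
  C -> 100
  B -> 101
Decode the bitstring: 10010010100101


Decoding step by step:
Bits 100 -> C
Bits 100 -> C
Bits 101 -> B
Bits 00 -> E
Bits 101 -> B


Decoded message: CCBEB


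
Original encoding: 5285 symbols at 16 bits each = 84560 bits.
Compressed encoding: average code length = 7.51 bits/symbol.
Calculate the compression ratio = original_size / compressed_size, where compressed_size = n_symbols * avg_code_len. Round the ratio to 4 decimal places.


original_size = n_symbols * orig_bits = 5285 * 16 = 84560 bits
compressed_size = n_symbols * avg_code_len = 5285 * 7.51 = 39690.35 bits
ratio = original_size / compressed_size = 84560 / 39690.35 = 2.1305

Compression ratio = 2.1305


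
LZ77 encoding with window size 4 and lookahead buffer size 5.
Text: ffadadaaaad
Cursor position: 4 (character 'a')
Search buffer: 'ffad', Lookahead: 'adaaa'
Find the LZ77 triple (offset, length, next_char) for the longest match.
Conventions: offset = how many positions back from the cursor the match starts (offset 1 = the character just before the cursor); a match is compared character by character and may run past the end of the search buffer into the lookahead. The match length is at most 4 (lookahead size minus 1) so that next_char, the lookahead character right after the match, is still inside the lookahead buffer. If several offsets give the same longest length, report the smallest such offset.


Try each offset into the search buffer:
  offset=1 (pos 3, char 'd'): match length 0
  offset=2 (pos 2, char 'a'): match length 3
  offset=3 (pos 1, char 'f'): match length 0
  offset=4 (pos 0, char 'f'): match length 0
Longest match has length 3 at offset 2.
next_char = character at position 4 + 3 = 7 -> 'a'

Best match: offset=2, length=3 (matching 'ada' starting at position 2)
LZ77 triple: (2, 3, 'a')


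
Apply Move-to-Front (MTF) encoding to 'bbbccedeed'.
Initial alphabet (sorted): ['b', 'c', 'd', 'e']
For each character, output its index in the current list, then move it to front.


MTF encoding:
'b': index 0 in ['b', 'c', 'd', 'e'] -> ['b', 'c', 'd', 'e']
'b': index 0 in ['b', 'c', 'd', 'e'] -> ['b', 'c', 'd', 'e']
'b': index 0 in ['b', 'c', 'd', 'e'] -> ['b', 'c', 'd', 'e']
'c': index 1 in ['b', 'c', 'd', 'e'] -> ['c', 'b', 'd', 'e']
'c': index 0 in ['c', 'b', 'd', 'e'] -> ['c', 'b', 'd', 'e']
'e': index 3 in ['c', 'b', 'd', 'e'] -> ['e', 'c', 'b', 'd']
'd': index 3 in ['e', 'c', 'b', 'd'] -> ['d', 'e', 'c', 'b']
'e': index 1 in ['d', 'e', 'c', 'b'] -> ['e', 'd', 'c', 'b']
'e': index 0 in ['e', 'd', 'c', 'b'] -> ['e', 'd', 'c', 'b']
'd': index 1 in ['e', 'd', 'c', 'b'] -> ['d', 'e', 'c', 'b']


Output: [0, 0, 0, 1, 0, 3, 3, 1, 0, 1]


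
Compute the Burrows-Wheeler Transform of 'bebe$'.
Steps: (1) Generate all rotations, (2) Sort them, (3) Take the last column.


Rotations (sorted):
  0: $bebe -> last char: e
  1: be$be -> last char: e
  2: bebe$ -> last char: $
  3: e$beb -> last char: b
  4: ebe$b -> last char: b


BWT = ee$bb


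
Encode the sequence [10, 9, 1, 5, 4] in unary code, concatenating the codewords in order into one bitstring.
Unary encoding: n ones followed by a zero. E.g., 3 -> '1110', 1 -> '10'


Encode each number as n ones followed by a terminating 0:
  10 -> 11111111110 (11 bits)
  9 -> 1111111110 (10 bits)
  1 -> 10 (2 bits)
  5 -> 111110 (6 bits)
  4 -> 11110 (5 bits)
Total length = 11 + 10 + 2 + 6 + 5 = 34 bits.

Unary([10, 9, 1, 5, 4]) = 1111111111011111111101011111011110 (34 bits)


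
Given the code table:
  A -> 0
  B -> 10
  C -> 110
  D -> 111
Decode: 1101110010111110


Decoding:
110 -> C
111 -> D
0 -> A
0 -> A
10 -> B
111 -> D
110 -> C


Result: CDAABDC


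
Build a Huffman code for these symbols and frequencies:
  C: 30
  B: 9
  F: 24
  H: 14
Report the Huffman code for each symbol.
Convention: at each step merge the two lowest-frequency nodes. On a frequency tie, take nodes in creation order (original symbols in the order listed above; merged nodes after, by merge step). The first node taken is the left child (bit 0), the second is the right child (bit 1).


Huffman tree construction:
Step 1: Merge B(9) + H(14) = 23
Step 2: Merge (B+H)(23) + F(24) = 47
Step 3: Merge C(30) + ((B+H)+F)(47) = 77
Read each symbol's code off the tree from the root (left child = 0, right child = 1).

Codes:
  C: 0 (length 1)
  B: 100 (length 3)
  F: 11 (length 2)
  H: 101 (length 3)
Average code length: 147/77 = 1.9091 bits/symbol


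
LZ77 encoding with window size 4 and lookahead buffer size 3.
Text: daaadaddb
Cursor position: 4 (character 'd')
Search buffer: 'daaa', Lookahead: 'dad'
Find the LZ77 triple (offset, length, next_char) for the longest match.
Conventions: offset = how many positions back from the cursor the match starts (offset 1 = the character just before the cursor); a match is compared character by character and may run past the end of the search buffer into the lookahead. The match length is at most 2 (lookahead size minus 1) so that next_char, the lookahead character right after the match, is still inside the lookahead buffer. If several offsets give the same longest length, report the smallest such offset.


Try each offset into the search buffer:
  offset=1 (pos 3, char 'a'): match length 0
  offset=2 (pos 2, char 'a'): match length 0
  offset=3 (pos 1, char 'a'): match length 0
  offset=4 (pos 0, char 'd'): match length 2
Longest match has length 2 at offset 4.
next_char = character at position 4 + 2 = 6 -> 'd'

Best match: offset=4, length=2 (matching 'da' starting at position 0)
LZ77 triple: (4, 2, 'd')


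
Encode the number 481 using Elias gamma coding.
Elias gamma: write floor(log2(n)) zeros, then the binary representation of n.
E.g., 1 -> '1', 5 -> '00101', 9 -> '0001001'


num_bits = floor(log2(481)) + 1 = 9
leading_zeros = num_bits - 1 = 8
binary(481) = 111100001

Elias gamma(481) = '00000000' + '111100001' = 00000000111100001 (17 bits)


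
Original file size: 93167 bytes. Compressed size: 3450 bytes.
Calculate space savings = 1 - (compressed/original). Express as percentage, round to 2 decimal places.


ratio = compressed/original = 3450/93167 = 0.03703
savings = 1 - ratio = 1 - 0.03703 = 0.96297
as a percentage: 0.96297 * 100 = 96.3%

Space savings = 1 - 3450/93167 = 96.3%


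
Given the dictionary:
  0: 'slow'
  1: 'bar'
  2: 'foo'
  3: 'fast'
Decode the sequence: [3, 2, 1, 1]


Look up each index in the dictionary:
  3 -> 'fast'
  2 -> 'foo'
  1 -> 'bar'
  1 -> 'bar'

Decoded: "fast foo bar bar"


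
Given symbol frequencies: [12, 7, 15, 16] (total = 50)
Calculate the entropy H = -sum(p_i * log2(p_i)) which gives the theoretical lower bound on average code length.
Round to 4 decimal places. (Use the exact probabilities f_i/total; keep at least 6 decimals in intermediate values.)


Per-symbol terms -p_i * log2(p_i) with p_i = f_i/50:
  p = 12/50 = 0.240000: log2(p) = -2.058894, -p*log2(p) = 0.494134
  p = 7/50 = 0.140000: log2(p) = -2.836501, -p*log2(p) = 0.397110
  p = 15/50 = 0.300000: log2(p) = -1.736966, -p*log2(p) = 0.521090
  p = 16/50 = 0.320000: log2(p) = -1.643856, -p*log2(p) = 0.526034
H = 0.494134 + 0.397110 + 0.521090 + 0.526034 = 1.938368

H = 1.9384 bits/symbol


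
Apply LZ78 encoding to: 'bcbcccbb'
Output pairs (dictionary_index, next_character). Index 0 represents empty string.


LZ78 encoding steps:
Dictionary: {0: ''}
Step 1: w='' (idx 0), next='b' -> output (0, 'b'), add 'b' as idx 1
Step 2: w='' (idx 0), next='c' -> output (0, 'c'), add 'c' as idx 2
Step 3: w='b' (idx 1), next='c' -> output (1, 'c'), add 'bc' as idx 3
Step 4: w='c' (idx 2), next='c' -> output (2, 'c'), add 'cc' as idx 4
Step 5: w='b' (idx 1), next='b' -> output (1, 'b'), add 'bb' as idx 5


Encoded: [(0, 'b'), (0, 'c'), (1, 'c'), (2, 'c'), (1, 'b')]


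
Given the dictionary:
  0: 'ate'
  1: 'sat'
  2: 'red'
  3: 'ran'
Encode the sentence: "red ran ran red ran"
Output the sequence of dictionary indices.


Look up each word in the dictionary:
  'red' -> 2
  'ran' -> 3
  'ran' -> 3
  'red' -> 2
  'ran' -> 3

Encoded: [2, 3, 3, 2, 3]


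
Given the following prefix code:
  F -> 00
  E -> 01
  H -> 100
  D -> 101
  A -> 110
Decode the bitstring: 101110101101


Decoding step by step:
Bits 101 -> D
Bits 110 -> A
Bits 101 -> D
Bits 101 -> D


Decoded message: DADD


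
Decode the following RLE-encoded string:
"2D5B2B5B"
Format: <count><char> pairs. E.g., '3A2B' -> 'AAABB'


Expanding each <count><char> pair:
  2D -> 'DD'
  5B -> 'BBBBB'
  2B -> 'BB'
  5B -> 'BBBBB'

Decoded = DDBBBBBBBBBBBB


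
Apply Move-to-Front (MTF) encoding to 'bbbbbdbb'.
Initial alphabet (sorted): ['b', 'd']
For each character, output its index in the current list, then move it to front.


MTF encoding:
'b': index 0 in ['b', 'd'] -> ['b', 'd']
'b': index 0 in ['b', 'd'] -> ['b', 'd']
'b': index 0 in ['b', 'd'] -> ['b', 'd']
'b': index 0 in ['b', 'd'] -> ['b', 'd']
'b': index 0 in ['b', 'd'] -> ['b', 'd']
'd': index 1 in ['b', 'd'] -> ['d', 'b']
'b': index 1 in ['d', 'b'] -> ['b', 'd']
'b': index 0 in ['b', 'd'] -> ['b', 'd']


Output: [0, 0, 0, 0, 0, 1, 1, 0]


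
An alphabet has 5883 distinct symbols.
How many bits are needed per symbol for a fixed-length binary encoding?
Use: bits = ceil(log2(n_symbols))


log2(5883) = 12.5223
Bracket: 2^12 = 4096 < 5883 <= 2^13 = 8192
So ceil(log2(5883)) = 13

bits = ceil(log2(5883)) = ceil(12.5223) = 13 bits


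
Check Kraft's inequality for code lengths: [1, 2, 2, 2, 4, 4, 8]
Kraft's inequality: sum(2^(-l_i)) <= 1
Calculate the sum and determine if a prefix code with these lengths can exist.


Sum = 2^(-1) + 2^(-2) + 2^(-2) + 2^(-2) + 2^(-4) + 2^(-4) + 2^(-8)
    = 0.5 + 0.25 + 0.25 + 0.25 + 0.0625 + 0.0625 + 0.00390625
    = 353/256 = 1.37890625
Since 1.37890625 > 1, Kraft's inequality is NOT satisfied.
A prefix code with these lengths CANNOT exist.

Kraft sum = 1.37890625. Not satisfied.


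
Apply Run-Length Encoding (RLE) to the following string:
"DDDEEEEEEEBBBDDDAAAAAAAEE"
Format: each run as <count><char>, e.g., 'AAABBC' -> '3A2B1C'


Scanning runs left to right:
  i=0: run of 'D' x 3 -> '3D'
  i=3: run of 'E' x 7 -> '7E'
  i=10: run of 'B' x 3 -> '3B'
  i=13: run of 'D' x 3 -> '3D'
  i=16: run of 'A' x 7 -> '7A'
  i=23: run of 'E' x 2 -> '2E'

RLE = 3D7E3B3D7A2E


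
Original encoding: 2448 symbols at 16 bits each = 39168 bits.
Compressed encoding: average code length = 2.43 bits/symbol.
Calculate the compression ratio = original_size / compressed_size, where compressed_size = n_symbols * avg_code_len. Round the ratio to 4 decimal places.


original_size = n_symbols * orig_bits = 2448 * 16 = 39168 bits
compressed_size = n_symbols * avg_code_len = 2448 * 2.43 = 5948.64 bits
ratio = original_size / compressed_size = 39168 / 5948.64 = 6.5844

Compression ratio = 6.5844


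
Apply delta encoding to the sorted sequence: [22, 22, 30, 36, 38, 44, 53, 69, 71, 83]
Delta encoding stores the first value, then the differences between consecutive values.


First value: 22
Deltas:
  22 - 22 = 0
  30 - 22 = 8
  36 - 30 = 6
  38 - 36 = 2
  44 - 38 = 6
  53 - 44 = 9
  69 - 53 = 16
  71 - 69 = 2
  83 - 71 = 12


Delta encoded: [22, 0, 8, 6, 2, 6, 9, 16, 2, 12]


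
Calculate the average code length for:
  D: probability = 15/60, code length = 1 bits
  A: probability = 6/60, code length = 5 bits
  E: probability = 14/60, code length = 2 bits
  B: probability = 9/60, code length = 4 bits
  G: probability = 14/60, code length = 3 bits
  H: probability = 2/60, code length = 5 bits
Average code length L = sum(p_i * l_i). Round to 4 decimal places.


Weighted contributions p_i * l_i:
  D: (15/60) * 1 = 15/60
  A: (6/60) * 5 = 30/60
  E: (14/60) * 2 = 28/60
  B: (9/60) * 4 = 36/60
  G: (14/60) * 3 = 42/60
  H: (2/60) * 5 = 10/60
Sum = (15 + 30 + 28 + 36 + 42 + 10)/60 = 161/60

L = 161/60 = 2.6833 bits/symbol


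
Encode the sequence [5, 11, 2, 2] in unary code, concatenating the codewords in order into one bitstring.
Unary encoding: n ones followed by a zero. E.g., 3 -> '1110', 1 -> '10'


Encode each number as n ones followed by a terminating 0:
  5 -> 111110 (6 bits)
  11 -> 111111111110 (12 bits)
  2 -> 110 (3 bits)
  2 -> 110 (3 bits)
Total length = 6 + 12 + 3 + 3 = 24 bits.

Unary([5, 11, 2, 2]) = 111110111111111110110110 (24 bits)


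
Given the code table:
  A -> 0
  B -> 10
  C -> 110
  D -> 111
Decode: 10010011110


Decoding:
10 -> B
0 -> A
10 -> B
0 -> A
111 -> D
10 -> B


Result: BABADB


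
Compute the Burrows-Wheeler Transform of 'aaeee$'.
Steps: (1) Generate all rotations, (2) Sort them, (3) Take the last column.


Rotations (sorted):
  0: $aaeee -> last char: e
  1: aaeee$ -> last char: $
  2: aeee$a -> last char: a
  3: e$aaee -> last char: e
  4: ee$aae -> last char: e
  5: eee$aa -> last char: a


BWT = e$aeea


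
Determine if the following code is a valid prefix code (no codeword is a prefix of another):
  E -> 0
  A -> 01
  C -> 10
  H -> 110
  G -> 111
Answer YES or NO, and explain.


Checking each pair (does one codeword prefix another?):
  E='0' vs A='01': prefix -- VIOLATION

NO -- this is NOT a valid prefix code. E (0) is a prefix of A (01).


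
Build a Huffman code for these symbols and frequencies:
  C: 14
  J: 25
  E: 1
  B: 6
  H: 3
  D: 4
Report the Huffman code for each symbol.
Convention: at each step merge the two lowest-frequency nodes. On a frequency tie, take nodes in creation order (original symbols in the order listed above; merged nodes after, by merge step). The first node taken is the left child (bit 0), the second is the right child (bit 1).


Huffman tree construction:
Step 1: Merge E(1) + H(3) = 4
Step 2: Merge D(4) + (E+H)(4) = 8
Step 3: Merge B(6) + (D+(E+H))(8) = 14
Step 4: Merge C(14) + (B+(D+(E+H)))(14) = 28
Step 5: Merge J(25) + (C+(B+(D+(E+H))))(28) = 53
Read each symbol's code off the tree from the root (left child = 0, right child = 1).

Codes:
  C: 10 (length 2)
  J: 0 (length 1)
  E: 11110 (length 5)
  B: 110 (length 3)
  H: 11111 (length 5)
  D: 1110 (length 4)
Average code length: 107/53 = 2.0189 bits/symbol


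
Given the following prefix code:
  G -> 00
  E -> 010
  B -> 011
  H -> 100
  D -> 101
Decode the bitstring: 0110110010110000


Decoding step by step:
Bits 011 -> B
Bits 011 -> B
Bits 00 -> G
Bits 101 -> D
Bits 100 -> H
Bits 00 -> G


Decoded message: BBGDHG


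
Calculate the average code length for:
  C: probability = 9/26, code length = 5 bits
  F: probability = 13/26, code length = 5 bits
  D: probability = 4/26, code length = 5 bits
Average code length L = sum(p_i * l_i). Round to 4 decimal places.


Weighted contributions p_i * l_i:
  C: (9/26) * 5 = 45/26
  F: (13/26) * 5 = 65/26
  D: (4/26) * 5 = 20/26
Sum = (45 + 65 + 20)/26 = 130/26

L = 130/26 = 5.0000 bits/symbol


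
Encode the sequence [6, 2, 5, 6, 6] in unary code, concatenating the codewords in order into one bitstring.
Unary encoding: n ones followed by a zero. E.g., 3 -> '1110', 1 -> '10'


Encode each number as n ones followed by a terminating 0:
  6 -> 1111110 (7 bits)
  2 -> 110 (3 bits)
  5 -> 111110 (6 bits)
  6 -> 1111110 (7 bits)
  6 -> 1111110 (7 bits)
Total length = 7 + 3 + 6 + 7 + 7 = 30 bits.

Unary([6, 2, 5, 6, 6]) = 111111011011111011111101111110 (30 bits)


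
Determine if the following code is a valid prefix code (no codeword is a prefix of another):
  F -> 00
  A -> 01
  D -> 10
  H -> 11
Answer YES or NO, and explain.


Checking each pair (does one codeword prefix another?):
  F='00' vs A='01': no prefix
  F='00' vs D='10': no prefix
  F='00' vs H='11': no prefix
  A='01' vs F='00': no prefix
  A='01' vs D='10': no prefix
  A='01' vs H='11': no prefix
  D='10' vs F='00': no prefix
  D='10' vs A='01': no prefix
  D='10' vs H='11': no prefix
  H='11' vs F='00': no prefix
  H='11' vs A='01': no prefix
  H='11' vs D='10': no prefix
No violation found over all pairs.

YES -- this is a valid prefix code. No codeword is a prefix of any other codeword.


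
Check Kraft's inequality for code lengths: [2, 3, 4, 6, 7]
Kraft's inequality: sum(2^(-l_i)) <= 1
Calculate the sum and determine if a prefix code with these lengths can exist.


Sum = 2^(-2) + 2^(-3) + 2^(-4) + 2^(-6) + 2^(-7)
    = 0.25 + 0.125 + 0.0625 + 0.015625 + 0.0078125
    = 59/128 = 0.4609375
Since 0.4609375 <= 1, Kraft's inequality IS satisfied.
A prefix code with these lengths CAN exist.

Kraft sum = 0.4609375. Satisfied.


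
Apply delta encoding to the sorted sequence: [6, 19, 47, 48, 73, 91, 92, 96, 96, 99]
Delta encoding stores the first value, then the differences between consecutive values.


First value: 6
Deltas:
  19 - 6 = 13
  47 - 19 = 28
  48 - 47 = 1
  73 - 48 = 25
  91 - 73 = 18
  92 - 91 = 1
  96 - 92 = 4
  96 - 96 = 0
  99 - 96 = 3


Delta encoded: [6, 13, 28, 1, 25, 18, 1, 4, 0, 3]


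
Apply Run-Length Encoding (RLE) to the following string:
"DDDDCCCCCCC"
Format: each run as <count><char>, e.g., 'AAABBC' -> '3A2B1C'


Scanning runs left to right:
  i=0: run of 'D' x 4 -> '4D'
  i=4: run of 'C' x 7 -> '7C'

RLE = 4D7C


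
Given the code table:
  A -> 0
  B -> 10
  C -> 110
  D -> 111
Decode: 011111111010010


Decoding:
0 -> A
111 -> D
111 -> D
110 -> C
10 -> B
0 -> A
10 -> B


Result: ADDCBAB


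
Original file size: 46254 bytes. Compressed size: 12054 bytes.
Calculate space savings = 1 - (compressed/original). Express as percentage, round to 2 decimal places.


ratio = compressed/original = 12054/46254 = 0.260604
savings = 1 - ratio = 1 - 0.260604 = 0.739396
as a percentage: 0.739396 * 100 = 73.94%

Space savings = 1 - 12054/46254 = 73.94%


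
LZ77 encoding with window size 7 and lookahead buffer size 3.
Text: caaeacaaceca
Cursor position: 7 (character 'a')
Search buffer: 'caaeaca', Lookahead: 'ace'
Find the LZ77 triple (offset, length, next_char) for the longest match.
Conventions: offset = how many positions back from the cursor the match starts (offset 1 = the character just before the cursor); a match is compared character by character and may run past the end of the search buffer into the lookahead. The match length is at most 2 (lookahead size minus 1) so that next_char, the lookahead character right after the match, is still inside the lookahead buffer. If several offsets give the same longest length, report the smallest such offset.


Try each offset into the search buffer:
  offset=1 (pos 6, char 'a'): match length 1
  offset=2 (pos 5, char 'c'): match length 0
  offset=3 (pos 4, char 'a'): match length 2
  offset=4 (pos 3, char 'e'): match length 0
  offset=5 (pos 2, char 'a'): match length 1
  offset=6 (pos 1, char 'a'): match length 1
  offset=7 (pos 0, char 'c'): match length 0
Longest match has length 2 at offset 3.
next_char = character at position 7 + 2 = 9 -> 'e'

Best match: offset=3, length=2 (matching 'ac' starting at position 4)
LZ77 triple: (3, 2, 'e')


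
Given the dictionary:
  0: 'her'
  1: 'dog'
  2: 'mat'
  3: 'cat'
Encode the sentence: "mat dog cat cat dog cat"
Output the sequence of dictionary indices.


Look up each word in the dictionary:
  'mat' -> 2
  'dog' -> 1
  'cat' -> 3
  'cat' -> 3
  'dog' -> 1
  'cat' -> 3

Encoded: [2, 1, 3, 3, 1, 3]


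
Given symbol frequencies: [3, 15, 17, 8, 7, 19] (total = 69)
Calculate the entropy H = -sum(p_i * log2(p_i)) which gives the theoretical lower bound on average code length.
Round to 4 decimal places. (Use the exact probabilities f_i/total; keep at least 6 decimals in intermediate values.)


Per-symbol terms -p_i * log2(p_i) with p_i = f_i/69:
  p = 3/69 = 0.043478: log2(p) = -4.523562, -p*log2(p) = 0.196677
  p = 15/69 = 0.217391: log2(p) = -2.201634, -p*log2(p) = 0.478616
  p = 17/69 = 0.246377: log2(p) = -2.021062, -p*log2(p) = 0.497943
  p = 8/69 = 0.115942: log2(p) = -3.108524, -p*log2(p) = 0.360409
  p = 7/69 = 0.101449: log2(p) = -3.301170, -p*log2(p) = 0.334901
  p = 19/69 = 0.275362: log2(p) = -1.860597, -p*log2(p) = 0.512338
H = 0.196677 + 0.478616 + 0.497943 + 0.360409 + 0.334901 + 0.512338 = 2.380884

H = 2.3809 bits/symbol


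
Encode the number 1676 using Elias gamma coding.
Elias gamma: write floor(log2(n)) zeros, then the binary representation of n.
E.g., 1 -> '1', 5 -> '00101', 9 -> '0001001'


num_bits = floor(log2(1676)) + 1 = 11
leading_zeros = num_bits - 1 = 10
binary(1676) = 11010001100

Elias gamma(1676) = '0000000000' + '11010001100' = 000000000011010001100 (21 bits)


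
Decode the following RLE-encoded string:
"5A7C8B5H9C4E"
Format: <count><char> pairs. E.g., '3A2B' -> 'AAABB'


Expanding each <count><char> pair:
  5A -> 'AAAAA'
  7C -> 'CCCCCCC'
  8B -> 'BBBBBBBB'
  5H -> 'HHHHH'
  9C -> 'CCCCCCCCC'
  4E -> 'EEEE'

Decoded = AAAAACCCCCCCBBBBBBBBHHHHHCCCCCCCCCEEEE
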